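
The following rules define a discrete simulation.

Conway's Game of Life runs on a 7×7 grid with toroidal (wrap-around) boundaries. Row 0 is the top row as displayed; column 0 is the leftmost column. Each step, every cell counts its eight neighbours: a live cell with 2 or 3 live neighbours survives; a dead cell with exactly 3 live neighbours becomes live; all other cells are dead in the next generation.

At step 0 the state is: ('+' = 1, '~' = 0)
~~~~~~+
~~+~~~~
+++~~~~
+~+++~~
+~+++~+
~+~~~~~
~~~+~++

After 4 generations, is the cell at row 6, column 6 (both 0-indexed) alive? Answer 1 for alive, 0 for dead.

1

k=0  ~~~~~~+
~~+~~~~
+++~~~~
+~+++~~
+~+++~+
~+~~~~~
~~~+~++
k=1  ~~~~~++
+~+~~~~
+~~~~~~
~~~~++~
+~~~+++
~+~~~~~
+~~~~++
k=2  ~+~~~+~
++~~~~~
~+~~~~+
+~~~+~~
+~~~+~+
~+~~+~~
+~~~~+~
k=3  ~+~~~~~
~++~~~+
~+~~~~+
~+~~~~~
++~++~+
~+~~+~~
++~~+++
k=4  ~~~~~~~
~++~~~~
~+~~~~~
~+~~~++
~+~+++~
~~~~~~~
~++~+++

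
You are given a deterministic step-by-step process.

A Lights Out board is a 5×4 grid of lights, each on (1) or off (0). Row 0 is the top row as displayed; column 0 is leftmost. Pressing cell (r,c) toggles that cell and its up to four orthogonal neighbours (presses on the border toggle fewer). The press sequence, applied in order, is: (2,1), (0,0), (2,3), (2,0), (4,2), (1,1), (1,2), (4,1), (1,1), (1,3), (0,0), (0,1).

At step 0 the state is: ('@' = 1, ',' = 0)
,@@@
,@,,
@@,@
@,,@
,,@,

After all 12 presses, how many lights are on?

12

[0] ,@@@
,@,,
@@,@
@,,@
,,@,
[1] ,@@@
,,,,
,,@@
@@,@
,,@,
[2] @,@@
@,,,
,,@@
@@,@
,,@,
[3] @,@@
@,,@
,,,,
@@,,
,,@,
[4] @,@@
,,,@
@@,,
,@,,
,,@,
[5] @,@@
,,,@
@@,,
,@@,
,@,@
[6] @@@@
@@@@
@,,,
,@@,
,@,@
[7] @@,@
@,,,
@,@,
,@@,
,@,@
[8] @@,@
@,,,
@,@,
,,@,
@,@@
[9] @,,@
,@@,
@@@,
,,@,
@,@@
[10] @,,,
,@,@
@@@@
,,@,
@,@@
[11] ,@,,
@@,@
@@@@
,,@,
@,@@
[12] @,@,
@,,@
@@@@
,,@,
@,@@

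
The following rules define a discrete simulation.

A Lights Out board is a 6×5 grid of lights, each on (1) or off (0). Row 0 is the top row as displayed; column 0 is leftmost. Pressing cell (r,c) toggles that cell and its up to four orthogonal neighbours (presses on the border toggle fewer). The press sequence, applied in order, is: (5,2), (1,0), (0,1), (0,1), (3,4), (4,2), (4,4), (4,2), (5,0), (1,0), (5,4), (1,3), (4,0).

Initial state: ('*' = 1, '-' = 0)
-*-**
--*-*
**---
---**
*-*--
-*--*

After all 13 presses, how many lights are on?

k=0  -*-**
--*-*
**---
---**
*-*--
-*--*
k=1  -*-**
--*-*
**---
---**
*----
--***
k=2  **-**
***-*
-*---
---**
*----
--***
k=3  --***
*-*-*
-*---
---**
*----
--***
k=4  **-**
***-*
-*---
---**
*----
--***
k=5  **-**
***-*
-*--*
-----
*---*
--***
k=6  **-**
***-*
-*--*
--*--
*****
---**
k=7  **-**
***-*
-*--*
--*-*
***--
---*-
k=8  **-**
***-*
-*--*
----*
*--*-
--**-
k=9  **-**
***-*
-*--*
----*
---*-
****-
k=10  -*-**
--*-*
**--*
----*
---*-
****-
k=11  -*-**
--*-*
**--*
----*
---**
***-*
k=12  -*--*
---*-
**-**
----*
---**
***-*
k=13  -*--*
---*-
**-**
*---*
**-**
-**-*

16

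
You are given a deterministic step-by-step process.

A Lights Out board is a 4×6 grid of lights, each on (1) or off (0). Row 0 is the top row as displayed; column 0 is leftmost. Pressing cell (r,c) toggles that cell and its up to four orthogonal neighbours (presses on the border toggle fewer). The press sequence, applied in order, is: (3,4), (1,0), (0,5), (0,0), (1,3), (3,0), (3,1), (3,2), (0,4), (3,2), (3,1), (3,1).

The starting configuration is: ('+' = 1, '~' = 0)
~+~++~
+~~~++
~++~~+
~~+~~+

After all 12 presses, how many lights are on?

13

[0] ~+~++~
+~~~++
~++~~+
~~+~~+
[1] ~+~++~
+~~~++
~++~++
~~+++~
[2] ++~++~
~+~~++
+++~++
~~+++~
[3] ++~+~+
~+~~+~
+++~++
~~+++~
[4] ~~~+~+
++~~+~
+++~++
~~+++~
[5] ~~~~~+
++++~~
++++++
~~+++~
[6] ~~~~~+
++++~~
~+++++
+++++~
[7] ~~~~~+
++++~~
~~++++
~~~++~
[8] ~~~~~+
++++~~
~~~+++
~++~+~
[9] ~~~++~
+++++~
~~~+++
~++~+~
[10] ~~~++~
+++++~
~~++++
~~~++~
[11] ~~~++~
+++++~
~+++++
+++++~
[12] ~~~++~
+++++~
~~++++
~~~++~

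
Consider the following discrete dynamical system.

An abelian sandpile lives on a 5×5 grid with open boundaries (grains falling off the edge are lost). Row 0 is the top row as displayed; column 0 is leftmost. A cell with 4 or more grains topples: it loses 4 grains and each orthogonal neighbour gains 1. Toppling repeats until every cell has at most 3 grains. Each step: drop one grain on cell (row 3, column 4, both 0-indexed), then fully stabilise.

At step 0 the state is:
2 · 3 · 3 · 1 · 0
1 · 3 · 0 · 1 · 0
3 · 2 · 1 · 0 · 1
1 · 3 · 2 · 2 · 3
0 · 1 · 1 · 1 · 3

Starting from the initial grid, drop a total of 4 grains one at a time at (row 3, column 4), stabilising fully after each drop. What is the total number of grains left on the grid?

k=0  2 · 3 · 3 · 1 · 0
1 · 3 · 0 · 1 · 0
3 · 2 · 1 · 0 · 1
1 · 3 · 2 · 2 · 3
0 · 1 · 1 · 1 · 3
k=1  2 · 3 · 3 · 1 · 0
1 · 3 · 0 · 1 · 0
3 · 2 · 1 · 0 · 2
1 · 3 · 2 · 3 · 1
0 · 1 · 1 · 2 · 0
k=2  2 · 3 · 3 · 1 · 0
1 · 3 · 0 · 1 · 0
3 · 2 · 1 · 0 · 2
1 · 3 · 2 · 3 · 2
0 · 1 · 1 · 2 · 0
k=3  2 · 3 · 3 · 1 · 0
1 · 3 · 0 · 1 · 0
3 · 2 · 1 · 0 · 2
1 · 3 · 2 · 3 · 3
0 · 1 · 1 · 2 · 0
k=4  2 · 3 · 3 · 1 · 0
1 · 3 · 0 · 1 · 0
3 · 2 · 1 · 1 · 3
1 · 3 · 3 · 0 · 1
0 · 1 · 1 · 3 · 1

38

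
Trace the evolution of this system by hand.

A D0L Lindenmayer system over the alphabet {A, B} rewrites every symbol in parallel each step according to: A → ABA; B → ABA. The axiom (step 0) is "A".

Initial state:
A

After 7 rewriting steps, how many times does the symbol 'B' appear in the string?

729

gen 0: A
gen 1: ABA
gen 2: ABAABAABA
gen 3: ABAABAABAABAABAABAABAABAABA
gen 4: ABAABAABAABAABAABAABAABAABAABAABAABAABAABAABAABAABAABAABAABAABAABAABAABAABAABAABA
gen 5: ABAABAABAABAABAABAABAABAABAABAABAABAABAABAABAABAABAABAABAA…AABAABAABAABAABAABAABAABAABAABAABAABAABAABAABAABAABAABAABA  (len 243)
gen 6: ABAABAABAABAABAABAABAABAABAABAABAABAABAABAABAABAABAABAABAA…AABAABAABAABAABAABAABAABAABAABAABAABAABAABAABAABAABAABAABA  (len 729)
gen 7: ABAABAABAABAABAABAABAABAABAABAABAABAABAABAABAABAABAABAABAA…AABAABAABAABAABAABAABAABAABAABAABAABAABAABAABAABAABAABAABA  (len 2187)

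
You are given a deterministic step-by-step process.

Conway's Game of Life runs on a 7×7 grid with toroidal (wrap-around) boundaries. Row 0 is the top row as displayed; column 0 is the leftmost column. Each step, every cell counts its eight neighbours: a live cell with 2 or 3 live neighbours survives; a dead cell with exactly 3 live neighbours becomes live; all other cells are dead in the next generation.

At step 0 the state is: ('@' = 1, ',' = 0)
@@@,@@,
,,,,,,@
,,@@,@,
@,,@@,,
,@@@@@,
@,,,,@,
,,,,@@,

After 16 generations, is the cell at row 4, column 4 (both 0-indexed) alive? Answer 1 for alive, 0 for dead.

1

t=0: @@@,@@,
,,,,,,@
,,@@,@,
@,,@@,,
,@@@@@,
@,,,,@,
,,,,@@,
t=1: @@,@@,,
@,,,,,@
,,@@,@@
,,,,,,@
@@@,,@,
,@@,,,,
@,,@,,,
t=2: ,@@@@,,
,,,,,,,
,,,,,@,
,,,@@,,
@,@,,,@
,,,@,,@
@,,@@,,
t=3: ,@@,@,,
,,@@@,,
,,,,@,,
,,,@@@@
@,@,@@@
,@@@@@@
@@,,,@,
t=4: @,,,@@,
,@@,@@,
,,@,,,,
@,,,,,,
,,,,,,,
,,,,,,,
,,,,,,,
t=5: ,@,@@@@
,@@,@@@
,,@@,,,
,,,,,,,
,,,,,,,
,,,,,,,
,,,,,,,
t=6: ,@,@,,@
,@,,,,@
,@@@@@,
,,,,,,,
,,,,,,,
,,,,,,,
,,,,@@,
t=7: ,,@,@,@
,@,,,,@
@@@@@@,
,,@@@,,
,,,,,,,
,,,,,,,
,,,,@@,
t=8: @,,@@,@
,,,,,,@
@,,,,@@
,,,,,@,
,,,@,,,
,,,,,,,
,,,@@@,
t=9: @,,@,,@
,,,,@,,
@,,,,@,
,,,,@@,
,,,,,,,
,,,@,,,
,,,@,@@
t=10: @,,@,,@
@,,,@@,
,,,,,@@
,,,,@@@
,,,,@,,
,,,,@,,
@,@@,@@
t=11: ,,@@,,,
@,,,@,,
@,,,,,,
,,,,@,@
,,,@@,,
,,,,@,@
@@@@,@,
t=12: @,,,,,@
,@,@,,,
@,,,,@@
,,,@@@,
,,,@@,,
@@,,,,@
@@,,,@@
t=13: ,,@,,@,
,@,,,@,
@,@@,@@
,,,@,,,
@,@@,,@
,@@,@,,
,,,,,@,
t=14: ,,,,@@@
@@,@,@,
@@@@,@@
,,,,,@,
@,,,@,,
@@@,@@@
,@@@@@,
t=15: ,,,,,,,
,,,@,,,
,,,@,@,
,,@@,@,
@,,@@,,
,,,,,,,
,,,,,,,
t=16: ,,,,,,,
,,,,@,,
,,,@,,,
,,@,,@@
,,@@@,,
,,,,,,,
,,,,,,,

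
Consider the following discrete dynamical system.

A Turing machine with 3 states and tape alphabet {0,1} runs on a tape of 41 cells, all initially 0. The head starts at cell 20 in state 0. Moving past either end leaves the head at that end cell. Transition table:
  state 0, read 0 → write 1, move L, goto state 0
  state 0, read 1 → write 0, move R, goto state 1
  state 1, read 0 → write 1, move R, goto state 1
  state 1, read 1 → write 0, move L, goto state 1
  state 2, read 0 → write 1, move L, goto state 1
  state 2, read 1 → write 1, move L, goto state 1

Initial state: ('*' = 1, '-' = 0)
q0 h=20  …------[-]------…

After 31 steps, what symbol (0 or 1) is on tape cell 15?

1

0) q0 h=20  …------[-]------…
1) q0 h=19  …------[-]*-----…
2) q0 h=18  …------[-]**----…
3) q0 h=17  …------[-]***---…
4) q0 h=16  …------[-]****--…
5) q0 h=15  …------[-]*****-…
6) q0 h=14  …------[-]******…
7) q0 h=13  …------[-]******…
8) q0 h=12  …------[-]******…
9) q0 h=11  …------[-]******…
10) q0 h=10  …------[-]******…
11) q0 h= 9  …------[-]******…
12) q0 h= 8  …------[-]******…
13) q0 h= 7  …------[-]******…
14) q0 h= 6  |------[-]******…
15) q0 h= 5  |-----[-]******…
16) q0 h= 4  |----[-]******…
17) q0 h= 3  |---[-]******…
18) q0 h= 2  |--[-]******…
19) q0 h= 1  |-[-]******…
20) q0 h= 0  |[-]******…
21) q0 h= 0  |[*]******…
22) q1 h= 1  |-[*]******…
23) q1 h= 0  |[-]-*****…
24) q1 h= 1  |*[-]******…
25) q1 h= 2  |**[*]******…
26) q1 h= 1  |*[*]-*****…
27) q1 h= 0  |[*]--****…
28) q1 h= 0  |[-]--****…
29) q1 h= 1  |*[-]-*****…
30) q1 h= 2  |**[-]******…
31) q1 h= 3  |***[*]******…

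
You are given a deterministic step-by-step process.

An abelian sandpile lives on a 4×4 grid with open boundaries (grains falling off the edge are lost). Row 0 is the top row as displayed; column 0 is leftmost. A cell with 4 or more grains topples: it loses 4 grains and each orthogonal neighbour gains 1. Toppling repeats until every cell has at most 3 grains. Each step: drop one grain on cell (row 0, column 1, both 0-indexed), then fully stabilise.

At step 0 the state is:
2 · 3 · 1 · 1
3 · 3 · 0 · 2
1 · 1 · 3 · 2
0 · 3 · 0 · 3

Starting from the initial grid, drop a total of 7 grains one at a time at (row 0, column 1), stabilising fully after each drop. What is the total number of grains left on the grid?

[0] 2 · 3 · 1 · 1
3 · 3 · 0 · 2
1 · 1 · 3 · 2
0 · 3 · 0 · 3
[1] 0 · 2 · 2 · 1
1 · 1 · 1 · 2
2 · 2 · 3 · 2
0 · 3 · 0 · 3
[2] 0 · 3 · 2 · 1
1 · 1 · 1 · 2
2 · 2 · 3 · 2
0 · 3 · 0 · 3
[3] 1 · 0 · 3 · 1
1 · 2 · 1 · 2
2 · 2 · 3 · 2
0 · 3 · 0 · 3
[4] 1 · 1 · 3 · 1
1 · 2 · 1 · 2
2 · 2 · 3 · 2
0 · 3 · 0 · 3
[5] 1 · 2 · 3 · 1
1 · 2 · 1 · 2
2 · 2 · 3 · 2
0 · 3 · 0 · 3
[6] 1 · 3 · 3 · 1
1 · 2 · 1 · 2
2 · 2 · 3 · 2
0 · 3 · 0 · 3
[7] 2 · 1 · 0 · 2
1 · 3 · 2 · 2
2 · 2 · 3 · 2
0 · 3 · 0 · 3

28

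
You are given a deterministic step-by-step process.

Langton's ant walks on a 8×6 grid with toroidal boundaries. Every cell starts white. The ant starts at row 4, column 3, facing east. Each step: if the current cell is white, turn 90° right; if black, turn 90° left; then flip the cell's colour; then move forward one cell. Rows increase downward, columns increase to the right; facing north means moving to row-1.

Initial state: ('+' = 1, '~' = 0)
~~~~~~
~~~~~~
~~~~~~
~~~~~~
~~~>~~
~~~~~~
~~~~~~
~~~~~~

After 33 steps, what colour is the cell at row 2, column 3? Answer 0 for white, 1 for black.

1

0) ~~~~~~
~~~~~~
~~~~~~
~~~~~~
~~~>~~
~~~~~~
~~~~~~
~~~~~~
1) ~~~~~~
~~~~~~
~~~~~~
~~~~~~
~~~+~~
~~~v~~
~~~~~~
~~~~~~
2) ~~~~~~
~~~~~~
~~~~~~
~~~~~~
~~~+~~
~~<+~~
~~~~~~
~~~~~~
3) ~~~~~~
~~~~~~
~~~~~~
~~~~~~
~~^+~~
~~++~~
~~~~~~
~~~~~~
4) ~~~~~~
~~~~~~
~~~~~~
~~~~~~
~~+>~~
~~++~~
~~~~~~
~~~~~~
5) ~~~~~~
~~~~~~
~~~~~~
~~~^~~
~~+~~~
~~++~~
~~~~~~
~~~~~~
6) ~~~~~~
~~~~~~
~~~~~~
~~~+>~
~~+~~~
~~++~~
~~~~~~
~~~~~~
7) ~~~~~~
~~~~~~
~~~~~~
~~~++~
~~+~v~
~~++~~
~~~~~~
~~~~~~
8) ~~~~~~
~~~~~~
~~~~~~
~~~++~
~~+<+~
~~++~~
~~~~~~
~~~~~~
9) ~~~~~~
~~~~~~
~~~~~~
~~~^+~
~~+++~
~~++~~
~~~~~~
~~~~~~
10) ~~~~~~
~~~~~~
~~~~~~
~~<~+~
~~+++~
~~++~~
~~~~~~
~~~~~~
11) ~~~~~~
~~~~~~
~~^~~~
~~+~+~
~~+++~
~~++~~
~~~~~~
~~~~~~
12) ~~~~~~
~~~~~~
~~+>~~
~~+~+~
~~+++~
~~++~~
~~~~~~
~~~~~~
13) ~~~~~~
~~~~~~
~~++~~
~~+v+~
~~+++~
~~++~~
~~~~~~
~~~~~~
14) ~~~~~~
~~~~~~
~~++~~
~~<++~
~~+++~
~~++~~
~~~~~~
~~~~~~
15) ~~~~~~
~~~~~~
~~++~~
~~~++~
~~v++~
~~++~~
~~~~~~
~~~~~~
16) ~~~~~~
~~~~~~
~~++~~
~~~++~
~~~>+~
~~++~~
~~~~~~
~~~~~~
17) ~~~~~~
~~~~~~
~~++~~
~~~^+~
~~~~+~
~~++~~
~~~~~~
~~~~~~
18) ~~~~~~
~~~~~~
~~++~~
~~<~+~
~~~~+~
~~++~~
~~~~~~
~~~~~~
19) ~~~~~~
~~~~~~
~~^+~~
~~+~+~
~~~~+~
~~++~~
~~~~~~
~~~~~~
20) ~~~~~~
~~~~~~
~<~+~~
~~+~+~
~~~~+~
~~++~~
~~~~~~
~~~~~~
21) ~~~~~~
~^~~~~
~+~+~~
~~+~+~
~~~~+~
~~++~~
~~~~~~
~~~~~~
22) ~~~~~~
~+>~~~
~+~+~~
~~+~+~
~~~~+~
~~++~~
~~~~~~
~~~~~~
23) ~~~~~~
~++~~~
~+v+~~
~~+~+~
~~~~+~
~~++~~
~~~~~~
~~~~~~
24) ~~~~~~
~++~~~
~<++~~
~~+~+~
~~~~+~
~~++~~
~~~~~~
~~~~~~
25) ~~~~~~
~++~~~
~~++~~
~v+~+~
~~~~+~
~~++~~
~~~~~~
~~~~~~
26) ~~~~~~
~++~~~
~~++~~
<++~+~
~~~~+~
~~++~~
~~~~~~
~~~~~~
27) ~~~~~~
~++~~~
^~++~~
+++~+~
~~~~+~
~~++~~
~~~~~~
~~~~~~
28) ~~~~~~
~++~~~
+>++~~
+++~+~
~~~~+~
~~++~~
~~~~~~
~~~~~~
29) ~~~~~~
~++~~~
++++~~
+v+~+~
~~~~+~
~~++~~
~~~~~~
~~~~~~
30) ~~~~~~
~++~~~
++++~~
+~>~+~
~~~~+~
~~++~~
~~~~~~
~~~~~~
31) ~~~~~~
~++~~~
++^+~~
+~~~+~
~~~~+~
~~++~~
~~~~~~
~~~~~~
32) ~~~~~~
~++~~~
+<~+~~
+~~~+~
~~~~+~
~~++~~
~~~~~~
~~~~~~
33) ~~~~~~
~++~~~
+~~+~~
+v~~+~
~~~~+~
~~++~~
~~~~~~
~~~~~~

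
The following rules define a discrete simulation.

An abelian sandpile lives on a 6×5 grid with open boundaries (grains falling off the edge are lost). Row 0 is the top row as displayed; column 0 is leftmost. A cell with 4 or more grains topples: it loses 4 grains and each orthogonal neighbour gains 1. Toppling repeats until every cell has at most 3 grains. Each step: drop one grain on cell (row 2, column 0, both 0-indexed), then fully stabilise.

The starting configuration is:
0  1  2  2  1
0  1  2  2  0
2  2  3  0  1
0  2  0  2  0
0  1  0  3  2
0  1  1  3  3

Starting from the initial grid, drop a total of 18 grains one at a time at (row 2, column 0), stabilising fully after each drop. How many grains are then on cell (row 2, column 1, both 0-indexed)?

0) 0  1  2  2  1
0  1  2  2  0
2  2  3  0  1
0  2  0  2  0
0  1  0  3  2
0  1  1  3  3
1) 0  1  2  2  1
0  1  2  2  0
3  2  3  0  1
0  2  0  2  0
0  1  0  3  2
0  1  1  3  3
2) 0  1  2  2  1
1  1  2  2  0
0  3  3  0  1
1  2  0  2  0
0  1  0  3  2
0  1  1  3  3
3) 0  1  2  2  1
1  1  2  2  0
1  3  3  0  1
1  2  0  2  0
0  1  0  3  2
0  1  1  3  3
4) 0  1  2  2  1
1  1  2  2  0
2  3  3  0  1
1  2  0  2  0
0  1  0  3  2
0  1  1  3  3
5) 0  1  2  2  1
1  1  2  2  0
3  3  3  0  1
1  2  0  2  0
0  1  0  3  2
0  1  1  3  3
6) 0  1  2  2  1
2  2  3  2  0
1  1  0  1  1
2  3  1  2  0
0  1  0  3  2
0  1  1  3  3
7) 0  1  2  2  1
2  2  3  2  0
2  1  0  1  1
2  3  1  2  0
0  1  0  3  2
0  1  1  3  3
8) 0  1  2  2  1
2  2  3  2  0
3  1  0  1  1
2  3  1  2  0
0  1  0  3  2
0  1  1  3  3
9) 0  1  2  2  1
3  2  3  2  0
0  2  0  1  1
3  3  1  2  0
0  1  0  3  2
0  1  1  3  3
10) 0  1  2  2  1
3  2  3  2  0
1  2  0  1  1
3  3  1  2  0
0  1  0  3  2
0  1  1  3  3
11) 0  1  2  2  1
3  2  3  2  0
2  2  0  1  1
3  3  1  2  0
0  1  0  3  2
0  1  1  3  3
12) 0  1  2  2  1
3  2  3  2  0
3  2  0  1  1
3  3  1  2  0
0  1  0  3  2
0  1  1  3  3
13) 1  2  3  2  1
1  1  0  3  0
3  1  2  1  1
1  1  2  2  0
1  2  0  3  2
0  1  1  3  3
14) 1  2  3  2  1
2  1  0  3  0
0  2  2  1  1
2  1  2  2  0
1  2  0  3  2
0  1  1  3  3
15) 1  2  3  2  1
2  1  0  3  0
1  2  2  1  1
2  1  2  2  0
1  2  0  3  2
0  1  1  3  3
16) 1  2  3  2  1
2  1  0  3  0
2  2  2  1  1
2  1  2  2  0
1  2  0  3  2
0  1  1  3  3
17) 1  2  3  2  1
2  1  0  3  0
3  2  2  1  1
2  1  2  2  0
1  2  0  3  2
0  1  1  3  3
18) 1  2  3  2  1
3  1  0  3  0
0  3  2  1  1
3  1  2  2  0
1  2  0  3  2
0  1  1  3  3

3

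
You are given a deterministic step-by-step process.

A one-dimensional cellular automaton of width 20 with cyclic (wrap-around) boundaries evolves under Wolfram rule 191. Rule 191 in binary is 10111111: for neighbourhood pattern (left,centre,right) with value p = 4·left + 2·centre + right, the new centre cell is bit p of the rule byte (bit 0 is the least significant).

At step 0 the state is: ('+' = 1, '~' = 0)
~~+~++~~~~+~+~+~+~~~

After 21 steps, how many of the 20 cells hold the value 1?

19

step 0: ~~+~++~~~~+~+~+~+~~~
step 1: +++++~++++++++++++++
step 2: ++++~+++++++++++++++
step 3: +++~++++++++++++++++
step 4: ++~+++++++++++++++++
step 5: +~++++++++++++++++++
step 6: ~+++++++++++++++++++
step 7: +++++++++++++++++++~
step 8: ++++++++++++++++++~+
step 9: +++++++++++++++++~++
step 10: ++++++++++++++++~+++
step 11: +++++++++++++++~++++
step 12: ++++++++++++++~+++++
step 13: +++++++++++++~++++++
step 14: ++++++++++++~+++++++
step 15: +++++++++++~++++++++
step 16: ++++++++++~+++++++++
step 17: +++++++++~++++++++++
step 18: ++++++++~+++++++++++
step 19: +++++++~++++++++++++
step 20: ++++++~+++++++++++++
step 21: +++++~++++++++++++++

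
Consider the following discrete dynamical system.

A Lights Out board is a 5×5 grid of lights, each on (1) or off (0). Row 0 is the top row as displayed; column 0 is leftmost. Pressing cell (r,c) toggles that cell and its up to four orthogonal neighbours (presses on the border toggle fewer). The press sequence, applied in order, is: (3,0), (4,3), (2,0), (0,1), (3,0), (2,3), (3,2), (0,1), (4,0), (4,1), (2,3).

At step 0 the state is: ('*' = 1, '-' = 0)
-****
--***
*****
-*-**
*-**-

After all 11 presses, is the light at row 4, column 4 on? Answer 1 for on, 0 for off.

1

step 0: -****
--***
*****
-*-**
*-**-
step 1: -****
--***
-****
*--**
--**-
step 2: -****
--***
-****
*---*
----*
step 3: -****
*-***
*-***
----*
----*
step 4: *--**
*****
*-***
----*
----*
step 5: *--**
*****
--***
**--*
*---*
step 6: *--**
***-*
-----
**-**
*---*
step 7: *--**
***-*
--*--
*-*-*
*-*-*
step 8: -****
*-*-*
--*--
*-*-*
*-*-*
step 9: -****
*-*-*
--*--
--*-*
-**-*
step 10: -****
*-*-*
--*--
-**-*
*---*
step 11: -****
*-***
---**
-****
*---*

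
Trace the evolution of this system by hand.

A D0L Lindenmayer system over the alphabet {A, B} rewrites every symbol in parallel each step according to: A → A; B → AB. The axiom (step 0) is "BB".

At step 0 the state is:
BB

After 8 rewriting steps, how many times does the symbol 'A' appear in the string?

16

step 0: BB
step 1: ABAB
step 2: AABAAB
step 3: AAABAAAB
step 4: AAAABAAAAB
step 5: AAAAABAAAAAB
step 6: AAAAAABAAAAAAB
step 7: AAAAAAABAAAAAAAB
step 8: AAAAAAAABAAAAAAAAB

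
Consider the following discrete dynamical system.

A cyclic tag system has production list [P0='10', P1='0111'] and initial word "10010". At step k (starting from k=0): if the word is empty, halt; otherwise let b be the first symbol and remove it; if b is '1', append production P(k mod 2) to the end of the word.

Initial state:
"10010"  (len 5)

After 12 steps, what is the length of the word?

step 0: "10010"  (len 5)
step 1: "001010"  (len 6)
step 2: "01010"  (len 5)
step 3: "1010"  (len 4)
step 4: "0100111"  (len 7)
step 5: "100111"  (len 6)
step 6: "001110111"  (len 9)
step 7: "01110111"  (len 8)
step 8: "1110111"  (len 7)
step 9: "11011110"  (len 8)
step 10: "10111100111"  (len 11)
step 11: "011110011110"  (len 12)
step 12: "11110011110"  (len 11)

11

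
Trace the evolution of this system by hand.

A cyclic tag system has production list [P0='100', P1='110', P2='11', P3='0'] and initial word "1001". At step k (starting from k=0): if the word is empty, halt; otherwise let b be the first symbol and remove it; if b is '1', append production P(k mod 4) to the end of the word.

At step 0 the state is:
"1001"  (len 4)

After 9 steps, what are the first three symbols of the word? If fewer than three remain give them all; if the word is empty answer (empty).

0) "1001"  (len 4)
1) "001100"  (len 6)
2) "01100"  (len 5)
3) "1100"  (len 4)
4) "1000"  (len 4)
5) "000100"  (len 6)
6) "00100"  (len 5)
7) "0100"  (len 4)
8) "100"  (len 3)
9) "00100"  (len 5)

001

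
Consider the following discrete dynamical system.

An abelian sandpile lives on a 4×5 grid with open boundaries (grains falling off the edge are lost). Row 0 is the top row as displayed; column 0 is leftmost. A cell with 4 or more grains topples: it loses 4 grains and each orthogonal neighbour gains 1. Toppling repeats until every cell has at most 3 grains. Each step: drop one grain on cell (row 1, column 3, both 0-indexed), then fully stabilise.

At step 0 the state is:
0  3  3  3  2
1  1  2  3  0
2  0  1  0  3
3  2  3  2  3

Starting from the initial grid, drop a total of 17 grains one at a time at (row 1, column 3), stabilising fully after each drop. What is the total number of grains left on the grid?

k=0  0  3  3  3  2
1  1  2  3  0
2  0  1  0  3
3  2  3  2  3
k=1  1  0  2  1  3
1  3  0  2  1
2  0  2  1  3
3  2  3  2  3
k=2  1  0  2  1  3
1  3  0  3  1
2  0  2  1  3
3  2  3  2  3
k=3  1  0  2  2  3
1  3  1  0  2
2  0  2  2  3
3  2  3  2  3
k=4  1  0  2  2  3
1  3  1  1  2
2  0  2  2  3
3  2  3  2  3
k=5  1  0  2  2  3
1  3  1  2  2
2  0  2  2  3
3  2  3  2  3
k=6  1  0  2  2  3
1  3  1  3  2
2  0  2  2  3
3  2  3  2  3
k=7  1  0  2  3  3
1  3  2  0  3
2  0  2  3  3
3  2  3  2  3
k=8  1  0  2  3  3
1  3  2  1  3
2  0  2  3  3
3  2  3  2  3
k=9  1  0  2  3  3
1  3  2  2  3
2  0  2  3  3
3  2  3  2  3
k=10  1  0  2  3  3
1  3  2  3  3
2  0  2  3  3
3  2  3  2  3
k=11  1  2  0  3  1
2  0  3  1  3
2  2  2  0  3
3  3  1  2  1
k=12  1  2  0  3  1
2  0  3  2  3
2  2  2  0  3
3  3  1  2  1
k=13  1  2  0  3  1
2  0  3  3  3
2  2  2  0  3
3  3  1  2  1
k=14  1  2  2  0  3
2  1  0  3  1
2  2  3  2  0
3  3  1  2  2
k=15  1  2  2  1  3
2  1  1  0  2
2  2  3  3  0
3  3  1  2  2
k=16  1  2  2  1  3
2  1  1  1  2
2  2  3  3  0
3  3  1  2  2
k=17  1  2  2  1  3
2  1  1  2  2
2  2  3  3  0
3  3  1  2  2

38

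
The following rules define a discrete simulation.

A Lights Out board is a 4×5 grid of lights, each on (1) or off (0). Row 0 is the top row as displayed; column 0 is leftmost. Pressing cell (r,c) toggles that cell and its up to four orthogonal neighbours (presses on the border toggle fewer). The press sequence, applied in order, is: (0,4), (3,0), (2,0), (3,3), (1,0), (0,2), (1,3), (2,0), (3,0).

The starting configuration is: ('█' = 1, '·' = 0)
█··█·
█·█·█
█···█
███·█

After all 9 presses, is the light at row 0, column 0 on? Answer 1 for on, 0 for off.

0) █··█·
█·█·█
█···█
███·█
1) █···█
█·█··
█···█
███·█
2) █···█
█·█··
····█
··█·█
3) █···█
··█··
██··█
█·█·█
4) █···█
··█··
██·██
█··█·
5) ····█
███··
·█·██
█··█·
6) ·████
██···
·█·██
█··█·
7) ·██·█
█████
·█··█
█··█·
8) ·██·█
·████
█···█
···█·
9) ·██·█
·████
····█
██·█·

0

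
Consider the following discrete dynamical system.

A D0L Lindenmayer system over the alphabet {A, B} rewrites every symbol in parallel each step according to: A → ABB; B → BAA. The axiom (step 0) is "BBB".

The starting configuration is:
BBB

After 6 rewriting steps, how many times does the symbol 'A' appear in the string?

1092

[0] BBB
[1] BAABAABAA
[2] BAAABBABBBAAABBABBBAAABBABB
[3] BAAABBABBABBBAABAAABBBAABAABAAABBABBABBBAABAAABBBAABAABAAABBABBABBBAABAAABBBAABAA
[4] BAAABBABBABBBAABAAABBBAABAAABBBAABAABAAABBABBBAAABBABBABBB…ABAAABBBAABAABAAABBABBBAAABBABBABBBAABAABAAABBABBBAAABBABB  (len 243)
[5] BAAABBABBABBBAABAAABBBAABAAABBBAABAABAAABBABBBAAABBABBABBB…BABBBAAABBABBABBBAABAAABBBAABAABAAABBABBABBBAABAAABBBAABAA  (len 729)
[6] BAAABBABBABBBAABAAABBBAABAAABBBAABAABAAABBABBBAAABBABBABBB…ABAAABBBAABAABAAABBABBBAAABBABBABBBAABAABAAABBABBBAAABBABB  (len 2187)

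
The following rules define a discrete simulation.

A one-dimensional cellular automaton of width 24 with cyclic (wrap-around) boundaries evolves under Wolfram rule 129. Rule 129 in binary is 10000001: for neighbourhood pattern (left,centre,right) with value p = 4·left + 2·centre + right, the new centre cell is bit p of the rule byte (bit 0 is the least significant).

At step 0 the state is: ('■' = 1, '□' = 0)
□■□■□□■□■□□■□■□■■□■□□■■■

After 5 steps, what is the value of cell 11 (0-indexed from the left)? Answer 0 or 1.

gen 0: □■□■□□■□■□□■□■□■■□■□□■■■
gen 1: □□□□□□□□□□□□□□□□□□□□□□■□
gen 2: ■■■■■■■■■■■■■■■■■■■■■□□□
gen 3: □■■■■■■■■■■■■■■■■■■■□□■□
gen 4: □□■■■■■■■■■■■■■■■■■□□□□□
gen 5: ■□□■■■■■■■■■■■■■■■□□■■■■

1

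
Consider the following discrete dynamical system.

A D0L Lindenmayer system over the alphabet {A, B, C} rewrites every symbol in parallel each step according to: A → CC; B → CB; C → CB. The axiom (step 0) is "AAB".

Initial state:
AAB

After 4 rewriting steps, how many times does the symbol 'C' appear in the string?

24

k=0  AAB
k=1  CCCCCB
k=2  CBCBCBCBCBCB
k=3  CBCBCBCBCBCBCBCBCBCBCBCB
k=4  CBCBCBCBCBCBCBCBCBCBCBCBCBCBCBCBCBCBCBCBCBCBCBCB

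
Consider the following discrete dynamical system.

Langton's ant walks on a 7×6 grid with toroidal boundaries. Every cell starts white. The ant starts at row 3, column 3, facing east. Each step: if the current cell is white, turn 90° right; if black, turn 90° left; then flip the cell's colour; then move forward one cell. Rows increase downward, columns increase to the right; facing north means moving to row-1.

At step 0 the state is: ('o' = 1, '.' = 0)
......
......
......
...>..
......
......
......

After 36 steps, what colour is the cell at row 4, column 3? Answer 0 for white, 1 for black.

t=0: ......
......
......
...>..
......
......
......
t=1: ......
......
......
...o..
...v..
......
......
t=2: ......
......
......
...o..
..<o..
......
......
t=3: ......
......
......
..^o..
..oo..
......
......
t=4: ......
......
......
..o>..
..oo..
......
......
t=5: ......
......
...^..
..o...
..oo..
......
......
t=6: ......
......
...o>.
..o...
..oo..
......
......
t=7: ......
......
...oo.
..o.v.
..oo..
......
......
t=8: ......
......
...oo.
..o<o.
..oo..
......
......
t=9: ......
......
...^o.
..ooo.
..oo..
......
......
t=10: ......
......
..<.o.
..ooo.
..oo..
......
......
t=11: ......
..^...
..o.o.
..ooo.
..oo..
......
......
t=12: ......
..o>..
..o.o.
..ooo.
..oo..
......
......
t=13: ......
..oo..
..ovo.
..ooo.
..oo..
......
......
t=14: ......
..oo..
..<oo.
..ooo.
..oo..
......
......
t=15: ......
..oo..
...oo.
..voo.
..oo..
......
......
t=16: ......
..oo..
...oo.
...>o.
..oo..
......
......
t=17: ......
..oo..
...^o.
....o.
..oo..
......
......
t=18: ......
..oo..
..<.o.
....o.
..oo..
......
......
t=19: ......
..^o..
..o.o.
....o.
..oo..
......
......
t=20: ......
.<.o..
..o.o.
....o.
..oo..
......
......
t=21: .^....
.o.o..
..o.o.
....o.
..oo..
......
......
t=22: .o>...
.o.o..
..o.o.
....o.
..oo..
......
......
t=23: .oo...
.ovo..
..o.o.
....o.
..oo..
......
......
t=24: .oo...
.<oo..
..o.o.
....o.
..oo..
......
......
t=25: .oo...
..oo..
.vo.o.
....o.
..oo..
......
......
t=26: .oo...
..oo..
<oo.o.
....o.
..oo..
......
......
t=27: .oo...
^.oo..
ooo.o.
....o.
..oo..
......
......
t=28: .oo...
o>oo..
ooo.o.
....o.
..oo..
......
......
t=29: .oo...
oooo..
ovo.o.
....o.
..oo..
......
......
t=30: .oo...
oooo..
o.>.o.
....o.
..oo..
......
......
t=31: .oo...
oo^o..
o...o.
....o.
..oo..
......
......
t=32: .oo...
o<.o..
o...o.
....o.
..oo..
......
......
t=33: .oo...
o..o..
ov..o.
....o.
..oo..
......
......
t=34: .oo...
o..o..
<o..o.
....o.
..oo..
......
......
t=35: .oo...
o..o..
.o..o.
v...o.
..oo..
......
......
t=36: .oo...
o..o..
.o..o.
o...o<
..oo..
......
......

1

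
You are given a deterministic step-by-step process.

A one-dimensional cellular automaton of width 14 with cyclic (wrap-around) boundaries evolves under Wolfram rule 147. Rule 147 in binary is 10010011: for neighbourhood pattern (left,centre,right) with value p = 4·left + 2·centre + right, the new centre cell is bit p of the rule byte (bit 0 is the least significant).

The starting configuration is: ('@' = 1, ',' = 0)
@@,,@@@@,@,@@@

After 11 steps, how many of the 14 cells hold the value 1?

step 0: @@,,@@@@,@,@@@
step 1: @,@@,@@,,,,,@@
step 2: ,,,,,,,@@@@@,@
step 3: @@@@@@@,@@@,,,
step 4: ,@@@@@,,,@,@@@
step 5: ,,@@@,@@@,,,@,
step 6: @@,@,,,@,@@@,@
step 7: @,,,@@@,,,@,,,
step 8: ,@@@,@,@@@,@@@
step 9: ,,@,,,,,@,,,@,
step 10: @@,@@@@@,@@@,@
step 11: @,,,@@@,,,@,,,

5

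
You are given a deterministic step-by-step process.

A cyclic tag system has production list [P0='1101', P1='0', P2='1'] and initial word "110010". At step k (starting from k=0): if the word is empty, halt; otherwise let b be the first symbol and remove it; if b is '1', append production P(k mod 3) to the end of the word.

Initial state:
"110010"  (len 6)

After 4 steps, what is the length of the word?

7

[0] "110010"  (len 6)
[1] "100101101"  (len 9)
[2] "001011010"  (len 9)
[3] "01011010"  (len 8)
[4] "1011010"  (len 7)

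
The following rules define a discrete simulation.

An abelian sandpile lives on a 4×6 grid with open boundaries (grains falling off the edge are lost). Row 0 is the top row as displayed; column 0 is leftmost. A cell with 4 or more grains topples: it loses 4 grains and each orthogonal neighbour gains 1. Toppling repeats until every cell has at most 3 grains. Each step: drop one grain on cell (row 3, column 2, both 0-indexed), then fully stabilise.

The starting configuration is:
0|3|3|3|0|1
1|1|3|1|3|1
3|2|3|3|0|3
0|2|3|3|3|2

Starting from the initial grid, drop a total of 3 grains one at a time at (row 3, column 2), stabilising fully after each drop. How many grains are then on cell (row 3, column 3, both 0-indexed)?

0) 0|3|3|3|0|1
1|1|3|1|3|1
3|2|3|3|0|3
0|2|3|3|3|2
1) 1|0|2|1|2|1
1|3|2|1|0|2
3|3|2|2|3|3
0|3|2|2|0|3
2) 1|0|2|1|2|1
1|3|2|1|0|2
3|3|2|2|3|3
0|3|3|2|0|3
3) 1|1|3|1|2|1
3|1|0|2|0|2
0|3|1|3|3|3
2|1|2|3|0|3

3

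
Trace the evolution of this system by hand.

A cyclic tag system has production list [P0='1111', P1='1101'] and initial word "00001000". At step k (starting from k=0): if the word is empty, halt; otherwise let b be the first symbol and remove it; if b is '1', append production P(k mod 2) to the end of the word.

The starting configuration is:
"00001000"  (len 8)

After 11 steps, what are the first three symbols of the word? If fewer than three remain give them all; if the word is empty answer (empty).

step 0: "00001000"  (len 8)
step 1: "0001000"  (len 7)
step 2: "001000"  (len 6)
step 3: "01000"  (len 5)
step 4: "1000"  (len 4)
step 5: "0001111"  (len 7)
step 6: "001111"  (len 6)
step 7: "01111"  (len 5)
step 8: "1111"  (len 4)
step 9: "1111111"  (len 7)
step 10: "1111111101"  (len 10)
step 11: "1111111011111"  (len 13)

111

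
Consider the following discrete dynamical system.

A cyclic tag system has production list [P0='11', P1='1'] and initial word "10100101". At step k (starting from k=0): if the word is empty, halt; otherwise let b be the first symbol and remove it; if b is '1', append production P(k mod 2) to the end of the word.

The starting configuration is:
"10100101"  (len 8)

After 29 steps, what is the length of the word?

t=0: "10100101"  (len 8)
t=1: "010010111"  (len 9)
t=2: "10010111"  (len 8)
t=3: "001011111"  (len 9)
t=4: "01011111"  (len 8)
t=5: "1011111"  (len 7)
t=6: "0111111"  (len 7)
t=7: "111111"  (len 6)
t=8: "111111"  (len 6)
t=9: "1111111"  (len 7)
t=10: "1111111"  (len 7)
t=11: "11111111"  (len 8)
t=12: "11111111"  (len 8)
t=13: "111111111"  (len 9)
t=14: "111111111"  (len 9)
t=15: "1111111111"  (len 10)
t=16: "1111111111"  (len 10)
t=17: "11111111111"  (len 11)
t=18: "11111111111"  (len 11)
t=19: "111111111111"  (len 12)
t=20: "111111111111"  (len 12)
t=21: "1111111111111"  (len 13)
t=22: "1111111111111"  (len 13)
t=23: "11111111111111"  (len 14)
t=24: "11111111111111"  (len 14)
t=25: "111111111111111"  (len 15)
t=26: "111111111111111"  (len 15)
t=27: "1111111111111111"  (len 16)
t=28: "1111111111111111"  (len 16)
t=29: "11111111111111111"  (len 17)

17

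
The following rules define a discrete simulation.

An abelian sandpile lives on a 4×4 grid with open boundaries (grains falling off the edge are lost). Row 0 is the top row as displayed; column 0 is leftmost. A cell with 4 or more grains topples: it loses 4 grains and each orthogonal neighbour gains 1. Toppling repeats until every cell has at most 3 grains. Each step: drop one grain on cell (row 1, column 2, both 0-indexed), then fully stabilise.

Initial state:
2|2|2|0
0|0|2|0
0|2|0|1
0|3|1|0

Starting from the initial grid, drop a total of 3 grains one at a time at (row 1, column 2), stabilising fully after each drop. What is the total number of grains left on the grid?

k=0  2|2|2|0
0|0|2|0
0|2|0|1
0|3|1|0
k=1  2|2|2|0
0|0|3|0
0|2|0|1
0|3|1|0
k=2  2|2|3|0
0|1|0|1
0|2|1|1
0|3|1|0
k=3  2|2|3|0
0|1|1|1
0|2|1|1
0|3|1|0

18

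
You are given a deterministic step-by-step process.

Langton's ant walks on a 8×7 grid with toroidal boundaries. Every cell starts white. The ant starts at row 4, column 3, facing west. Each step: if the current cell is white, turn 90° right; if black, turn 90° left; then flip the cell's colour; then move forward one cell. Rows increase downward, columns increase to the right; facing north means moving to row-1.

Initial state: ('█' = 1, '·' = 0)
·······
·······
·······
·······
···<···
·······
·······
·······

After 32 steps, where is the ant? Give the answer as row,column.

6,5

[0] ·······
·······
·······
·······
···<···
·······
·······
·······
[1] ·······
·······
·······
···^···
···█···
·······
·······
·······
[2] ·······
·······
·······
···█>··
···█···
·······
·······
·······
[3] ·······
·······
·······
···██··
···█v··
·······
·······
·······
[4] ·······
·······
·······
···██··
···<█··
·······
·······
·······
[5] ·······
·······
·······
···██··
····█··
···v···
·······
·······
[6] ·······
·······
·······
···██··
····█··
··<█···
·······
·······
[7] ·······
·······
·······
···██··
··^·█··
··██···
·······
·······
[8] ·······
·······
·······
···██··
··█>█··
··██···
·······
·······
[9] ·······
·······
·······
···██··
··███··
··█v···
·······
·······
[10] ·······
·······
·······
···██··
··███··
··█·>··
·······
·······
[11] ·······
·······
·······
···██··
··███··
··█·█··
····v··
·······
[12] ·······
·······
·······
···██··
··███··
··█·█··
···<█··
·······
[13] ·······
·······
·······
···██··
··███··
··█^█··
···██··
·······
[14] ·······
·······
·······
···██··
··███··
··██>··
···██··
·······
[15] ·······
·······
·······
···██··
··██^··
··██···
···██··
·······
[16] ·······
·······
·······
···██··
··█<···
··██···
···██··
·······
[17] ·······
·······
·······
···██··
··█····
··█v···
···██··
·······
[18] ·······
·······
·······
···██··
··█····
··█·>··
···██··
·······
[19] ·······
·······
·······
···██··
··█····
··█·█··
···█v··
·······
[20] ·······
·······
·······
···██··
··█····
··█·█··
···█·>·
·······
[21] ·······
·······
·······
···██··
··█····
··█·█··
···█·█·
·····v·
[22] ·······
·······
·······
···██··
··█····
··█·█··
···█·█·
····<█·
[23] ·······
·······
·······
···██··
··█····
··█·█··
···█^█·
····██·
[24] ·······
·······
·······
···██··
··█····
··█·█··
···██>·
····██·
[25] ·······
·······
·······
···██··
··█····
··█·█^·
···██··
····██·
[26] ·······
·······
·······
···██··
··█····
··█·██>
···██··
····██·
[27] ·······
·······
·······
···██··
··█····
··█·███
···██·v
····██·
[28] ·······
·······
·······
···██··
··█····
··█·███
···██<█
····██·
[29] ·······
·······
·······
···██··
··█····
··█·█^█
···████
····██·
[30] ·······
·······
·······
···██··
··█····
··█·<·█
···████
····██·
[31] ·······
·······
·······
···██··
··█····
··█···█
···█v██
····██·
[32] ·······
·······
·······
···██··
··█····
··█···█
···█·>█
····██·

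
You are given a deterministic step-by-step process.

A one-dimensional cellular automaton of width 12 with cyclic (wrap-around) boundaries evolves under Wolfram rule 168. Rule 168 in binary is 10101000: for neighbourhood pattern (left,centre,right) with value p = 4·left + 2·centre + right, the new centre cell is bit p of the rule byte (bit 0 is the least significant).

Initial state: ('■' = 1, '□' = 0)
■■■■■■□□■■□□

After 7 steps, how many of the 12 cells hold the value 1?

0

0) ■■■■■■□□■■□□
1) ■■■■■□□□■□□□
2) ■■■■□□□□□□□□
3) ■■■□□□□□□□□□
4) ■■□□□□□□□□□□
5) ■□□□□□□□□□□□
6) □□□□□□□□□□□□
7) □□□□□□□□□□□□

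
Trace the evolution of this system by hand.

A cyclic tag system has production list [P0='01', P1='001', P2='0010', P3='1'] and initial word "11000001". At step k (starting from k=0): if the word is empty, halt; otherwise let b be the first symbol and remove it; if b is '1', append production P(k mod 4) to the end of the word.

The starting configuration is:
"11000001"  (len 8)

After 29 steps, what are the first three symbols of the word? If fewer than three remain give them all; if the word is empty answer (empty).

gen 0: "11000001"  (len 8)
gen 1: "100000101"  (len 9)
gen 2: "00000101001"  (len 11)
gen 3: "0000101001"  (len 10)
gen 4: "000101001"  (len 9)
gen 5: "00101001"  (len 8)
gen 6: "0101001"  (len 7)
gen 7: "101001"  (len 6)
gen 8: "010011"  (len 6)
gen 9: "10011"  (len 5)
gen 10: "0011001"  (len 7)
gen 11: "011001"  (len 6)
gen 12: "11001"  (len 5)
gen 13: "100101"  (len 6)
gen 14: "00101001"  (len 8)
gen 15: "0101001"  (len 7)
gen 16: "101001"  (len 6)
gen 17: "0100101"  (len 7)
gen 18: "100101"  (len 6)
gen 19: "001010010"  (len 9)
gen 20: "01010010"  (len 8)
gen 21: "1010010"  (len 7)
gen 22: "010010001"  (len 9)
gen 23: "10010001"  (len 8)
gen 24: "00100011"  (len 8)
gen 25: "0100011"  (len 7)
gen 26: "100011"  (len 6)
gen 27: "000110010"  (len 9)
gen 28: "00110010"  (len 8)
gen 29: "0110010"  (len 7)

011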